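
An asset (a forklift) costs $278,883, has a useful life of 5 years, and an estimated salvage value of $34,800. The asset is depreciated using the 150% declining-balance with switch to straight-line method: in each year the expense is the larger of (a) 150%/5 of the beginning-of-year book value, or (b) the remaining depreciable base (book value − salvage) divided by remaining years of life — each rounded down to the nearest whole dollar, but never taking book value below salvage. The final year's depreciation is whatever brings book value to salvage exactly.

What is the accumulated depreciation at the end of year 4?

$213,654

Depreciable base = $278,883 − $34,800 = $244,083.
Year 1: DB = ⌊$278,883 × 150%/5⌋ = $83,664; SL = ⌊$244,083/5⌋ = $48,816 → take DB $83,664. Book value $195,219.
Year 2: DB = ⌊$195,219 × 150%/5⌋ = $58,565; SL = ⌊$160,419/4⌋ = $40,104 → take DB $58,565. Book value $136,654.
Year 3: DB = ⌊$136,654 × 150%/5⌋ = $40,996; SL = ⌊$101,854/3⌋ = $33,951 → take DB $40,996. Book value $95,658.
Year 4: DB = ⌊$95,658 × 150%/5⌋ = $28,697; SL = ⌊$60,858/2⌋ = $30,429 → take SL $30,429. Book value $65,229.
Accumulated through year 4 = $278,883 − $65,229 = $213,654.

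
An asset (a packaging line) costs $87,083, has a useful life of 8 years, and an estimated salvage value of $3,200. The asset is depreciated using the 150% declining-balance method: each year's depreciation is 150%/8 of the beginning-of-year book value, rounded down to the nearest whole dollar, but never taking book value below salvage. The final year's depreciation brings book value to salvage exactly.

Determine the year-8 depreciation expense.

$17,158

Depreciable base = $87,083 − $3,200 = $83,883.
Year 1: ⌊$87,083 × 150%/8⌋ = $16,328. Book value $70,755.
Year 2: ⌊$70,755 × 150%/8⌋ = $13,266. Book value $57,489.
Year 3: ⌊$57,489 × 150%/8⌋ = $10,779. Book value $46,710.
Year 4: ⌊$46,710 × 150%/8⌋ = $8,758. Book value $37,952.
Year 5: ⌊$37,952 × 150%/8⌋ = $7,116. Book value $30,836.
Year 6: ⌊$30,836 × 150%/8⌋ = $5,781. Book value $25,055.
Year 7: ⌊$25,055 × 150%/8⌋ = $4,697. Book value $20,358.
Year 8 (final): $20,358 − $3,200 = $17,158. Book value $3,200.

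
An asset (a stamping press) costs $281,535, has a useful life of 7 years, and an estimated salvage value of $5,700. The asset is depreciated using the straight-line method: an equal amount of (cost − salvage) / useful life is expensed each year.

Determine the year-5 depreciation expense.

$39,405

Depreciable base = $281,535 − $5,700 = $275,835.
Annual expense = $275,835 / 7 = $39,405.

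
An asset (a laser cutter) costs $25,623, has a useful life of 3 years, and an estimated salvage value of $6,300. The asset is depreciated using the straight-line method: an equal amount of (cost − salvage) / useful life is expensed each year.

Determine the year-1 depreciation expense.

Depreciable base = $25,623 − $6,300 = $19,323.
Annual expense = $19,323 / 3 = $6,441.

$6,441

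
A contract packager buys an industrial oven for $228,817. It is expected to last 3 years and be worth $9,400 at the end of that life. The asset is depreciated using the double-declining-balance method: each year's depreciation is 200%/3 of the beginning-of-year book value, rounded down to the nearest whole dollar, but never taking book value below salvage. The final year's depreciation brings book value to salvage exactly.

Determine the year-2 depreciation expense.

$50,848

Depreciable base = $228,817 − $9,400 = $219,417.
Year 1: ⌊$228,817 × 200%/3⌋ = $152,544. Book value $76,273.
Year 2: ⌊$76,273 × 200%/3⌋ = $50,848. Book value $25,425.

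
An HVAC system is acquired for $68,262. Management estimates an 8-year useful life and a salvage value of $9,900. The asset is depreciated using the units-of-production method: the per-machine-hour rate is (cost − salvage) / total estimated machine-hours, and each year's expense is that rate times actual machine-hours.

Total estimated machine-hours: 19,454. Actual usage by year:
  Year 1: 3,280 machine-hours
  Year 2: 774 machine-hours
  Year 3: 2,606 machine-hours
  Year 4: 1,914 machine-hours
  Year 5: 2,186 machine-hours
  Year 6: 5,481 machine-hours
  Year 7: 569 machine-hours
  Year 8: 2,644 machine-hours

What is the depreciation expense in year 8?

Depreciable base = $68,262 − $9,900 = $58,362.
Rate = $58,362 / 19,454 machine-hours = $3 per machine-hour.
Year 1: 3,280 × $3 = $9,840. Book value $58,422.
Year 2: 774 × $3 = $2,322. Book value $56,100.
Year 3: 2,606 × $3 = $7,818. Book value $48,282.
Year 4: 1,914 × $3 = $5,742. Book value $42,540.
Year 5: 2,186 × $3 = $6,558. Book value $35,982.
Year 6: 5,481 × $3 = $16,443. Book value $19,539.
Year 7: 569 × $3 = $1,707. Book value $17,832.
Year 8: 2,644 × $3 = $7,932. Book value $9,900.

$7,932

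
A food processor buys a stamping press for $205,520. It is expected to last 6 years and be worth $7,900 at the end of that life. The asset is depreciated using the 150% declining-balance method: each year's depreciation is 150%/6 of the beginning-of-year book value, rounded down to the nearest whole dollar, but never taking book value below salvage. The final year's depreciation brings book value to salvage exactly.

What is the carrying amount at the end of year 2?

Depreciable base = $205,520 − $7,900 = $197,620.
Year 1: ⌊$205,520 × 150%/6⌋ = $51,380. Book value $154,140.
Year 2: ⌊$154,140 × 150%/6⌋ = $38,535. Book value $115,605.

$115,605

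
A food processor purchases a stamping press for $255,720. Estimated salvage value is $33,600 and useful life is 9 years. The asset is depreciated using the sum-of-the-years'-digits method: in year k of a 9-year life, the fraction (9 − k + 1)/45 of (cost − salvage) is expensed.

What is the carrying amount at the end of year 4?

Depreciable base = $255,720 − $33,600 = $222,120.
Sum of the years' digits = 9+8+7+6+5+4+3+2+1 = 45.
Year 1: $222,120 × 9/45 = $44,424. Book value $211,296.
Year 2: $222,120 × 8/45 = $39,488. Book value $171,808.
Year 3: $222,120 × 7/45 = $34,552. Book value $137,256.
Year 4: $222,120 × 6/45 = $29,616. Book value $107,640.

$107,640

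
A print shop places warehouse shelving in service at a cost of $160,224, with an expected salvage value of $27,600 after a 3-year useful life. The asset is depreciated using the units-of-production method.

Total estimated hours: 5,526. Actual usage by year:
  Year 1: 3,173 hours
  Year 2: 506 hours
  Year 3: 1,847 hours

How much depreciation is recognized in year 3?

Depreciable base = $160,224 − $27,600 = $132,624.
Rate = $132,624 / 5,526 hours = $24 per hour.
Year 1: 3,173 × $24 = $76,152. Book value $84,072.
Year 2: 506 × $24 = $12,144. Book value $71,928.
Year 3: 1,847 × $24 = $44,328. Book value $27,600.

$44,328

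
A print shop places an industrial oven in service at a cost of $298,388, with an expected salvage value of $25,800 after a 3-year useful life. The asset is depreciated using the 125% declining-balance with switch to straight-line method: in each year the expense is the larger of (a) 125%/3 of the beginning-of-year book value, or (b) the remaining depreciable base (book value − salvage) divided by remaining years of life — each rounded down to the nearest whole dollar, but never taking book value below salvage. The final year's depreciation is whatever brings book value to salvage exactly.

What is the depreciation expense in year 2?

Depreciable base = $298,388 − $25,800 = $272,588.
Year 1: DB = ⌊$298,388 × 125%/3⌋ = $124,328; SL = ⌊$272,588/3⌋ = $90,862 → take DB $124,328. Book value $174,060.
Year 2: DB = ⌊$174,060 × 125%/3⌋ = $72,525; SL = ⌊$148,260/2⌋ = $74,130 → take SL $74,130. Book value $99,930.

$74,130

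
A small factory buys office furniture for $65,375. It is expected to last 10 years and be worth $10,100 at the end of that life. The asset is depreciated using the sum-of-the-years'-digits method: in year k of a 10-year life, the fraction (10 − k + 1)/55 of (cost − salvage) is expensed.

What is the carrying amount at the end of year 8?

$13,115

Depreciable base = $65,375 − $10,100 = $55,275.
Sum of the years' digits = 10+9+8+7+6+5+4+3+2+1 = 55.
Year 1: $55,275 × 10/55 = $10,050. Book value $55,325.
Year 2: $55,275 × 9/55 = $9,045. Book value $46,280.
Year 3: $55,275 × 8/55 = $8,040. Book value $38,240.
Year 4: $55,275 × 7/55 = $7,035. Book value $31,205.
Year 5: $55,275 × 6/55 = $6,030. Book value $25,175.
Year 6: $55,275 × 5/55 = $5,025. Book value $20,150.
Year 7: $55,275 × 4/55 = $4,020. Book value $16,130.
Year 8: $55,275 × 3/55 = $3,015. Book value $13,115.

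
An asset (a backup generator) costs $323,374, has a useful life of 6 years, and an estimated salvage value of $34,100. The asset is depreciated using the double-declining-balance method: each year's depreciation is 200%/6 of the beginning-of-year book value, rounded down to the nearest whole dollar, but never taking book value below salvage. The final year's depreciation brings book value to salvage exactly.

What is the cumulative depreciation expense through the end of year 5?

Depreciable base = $323,374 − $34,100 = $289,274.
Year 1: ⌊$323,374 × 200%/6⌋ = $107,791. Book value $215,583.
Year 2: ⌊$215,583 × 200%/6⌋ = $71,861. Book value $143,722.
Year 3: ⌊$143,722 × 200%/6⌋ = $47,907. Book value $95,815.
Year 4: ⌊$95,815 × 200%/6⌋ = $31,938. Book value $63,877.
Year 5: ⌊$63,877 × 200%/6⌋ = $21,292. Book value $42,585.
Accumulated through year 5 = $323,374 − $42,585 = $280,789.

$280,789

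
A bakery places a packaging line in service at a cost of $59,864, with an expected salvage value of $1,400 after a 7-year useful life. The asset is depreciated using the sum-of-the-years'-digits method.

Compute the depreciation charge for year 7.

$2,088

Depreciable base = $59,864 − $1,400 = $58,464.
Sum of the years' digits = 7+6+5+4+3+2+1 = 28.
Year 1: $58,464 × 7/28 = $14,616. Book value $45,248.
Year 2: $58,464 × 6/28 = $12,528. Book value $32,720.
Year 3: $58,464 × 5/28 = $10,440. Book value $22,280.
Year 4: $58,464 × 4/28 = $8,352. Book value $13,928.
Year 5: $58,464 × 3/28 = $6,264. Book value $7,664.
Year 6: $58,464 × 2/28 = $4,176. Book value $3,488.
Year 7: $58,464 × 1/28 = $2,088. Book value $1,400.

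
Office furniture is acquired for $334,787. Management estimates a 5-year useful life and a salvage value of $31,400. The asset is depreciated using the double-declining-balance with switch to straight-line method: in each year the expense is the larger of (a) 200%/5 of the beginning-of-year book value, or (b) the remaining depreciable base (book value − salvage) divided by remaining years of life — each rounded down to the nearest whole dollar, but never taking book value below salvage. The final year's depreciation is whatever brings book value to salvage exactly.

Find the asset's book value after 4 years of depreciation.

Depreciable base = $334,787 − $31,400 = $303,387.
Year 1: DB = ⌊$334,787 × 200%/5⌋ = $133,914; SL = ⌊$303,387/5⌋ = $60,677 → take DB $133,914. Book value $200,873.
Year 2: DB = ⌊$200,873 × 200%/5⌋ = $80,349; SL = ⌊$169,473/4⌋ = $42,368 → take DB $80,349. Book value $120,524.
Year 3: DB = ⌊$120,524 × 200%/5⌋ = $48,209; SL = ⌊$89,124/3⌋ = $29,708 → take DB $48,209. Book value $72,315.
Year 4: DB = ⌊$72,315 × 200%/5⌋ = $28,926; SL = ⌊$40,915/2⌋ = $20,457 → take DB $28,926. Book value $43,389.

$43,389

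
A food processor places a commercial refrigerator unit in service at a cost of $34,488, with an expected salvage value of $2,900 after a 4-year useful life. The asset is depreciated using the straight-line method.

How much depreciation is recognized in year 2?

$7,897

Depreciable base = $34,488 − $2,900 = $31,588.
Annual expense = $31,588 / 4 = $7,897.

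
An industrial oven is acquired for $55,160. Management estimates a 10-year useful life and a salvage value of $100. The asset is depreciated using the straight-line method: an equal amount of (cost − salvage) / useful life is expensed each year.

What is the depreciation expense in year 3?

$5,506

Depreciable base = $55,160 − $100 = $55,060.
Annual expense = $55,060 / 10 = $5,506.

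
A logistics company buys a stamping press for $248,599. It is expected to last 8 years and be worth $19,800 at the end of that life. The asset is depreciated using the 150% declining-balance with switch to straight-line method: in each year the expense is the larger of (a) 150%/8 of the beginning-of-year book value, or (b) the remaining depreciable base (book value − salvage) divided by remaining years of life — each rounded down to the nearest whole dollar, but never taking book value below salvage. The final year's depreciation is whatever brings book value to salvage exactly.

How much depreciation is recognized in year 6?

$22,135

Depreciable base = $248,599 − $19,800 = $228,799.
Year 1: DB = ⌊$248,599 × 150%/8⌋ = $46,612; SL = ⌊$228,799/8⌋ = $28,599 → take DB $46,612. Book value $201,987.
Year 2: DB = ⌊$201,987 × 150%/8⌋ = $37,872; SL = ⌊$182,187/7⌋ = $26,026 → take DB $37,872. Book value $164,115.
Year 3: DB = ⌊$164,115 × 150%/8⌋ = $30,771; SL = ⌊$144,315/6⌋ = $24,052 → take DB $30,771. Book value $133,344.
Year 4: DB = ⌊$133,344 × 150%/8⌋ = $25,002; SL = ⌊$113,544/5⌋ = $22,708 → take DB $25,002. Book value $108,342.
Year 5: DB = ⌊$108,342 × 150%/8⌋ = $20,314; SL = ⌊$88,542/4⌋ = $22,135 → take SL $22,135. Book value $86,207.
Year 6: DB = ⌊$86,207 × 150%/8⌋ = $16,163; SL = ⌊$66,407/3⌋ = $22,135 → take SL $22,135. Book value $64,072.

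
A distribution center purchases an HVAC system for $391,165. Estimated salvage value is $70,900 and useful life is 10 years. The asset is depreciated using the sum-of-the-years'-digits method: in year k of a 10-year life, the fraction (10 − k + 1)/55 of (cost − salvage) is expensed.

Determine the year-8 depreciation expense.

Depreciable base = $391,165 − $70,900 = $320,265.
Sum of the years' digits = 10+9+8+7+6+5+4+3+2+1 = 55.
Year 1: $320,265 × 10/55 = $58,230. Book value $332,935.
Year 2: $320,265 × 9/55 = $52,407. Book value $280,528.
Year 3: $320,265 × 8/55 = $46,584. Book value $233,944.
Year 4: $320,265 × 7/55 = $40,761. Book value $193,183.
Year 5: $320,265 × 6/55 = $34,938. Book value $158,245.
Year 6: $320,265 × 5/55 = $29,115. Book value $129,130.
Year 7: $320,265 × 4/55 = $23,292. Book value $105,838.
Year 8: $320,265 × 3/55 = $17,469. Book value $88,369.

$17,469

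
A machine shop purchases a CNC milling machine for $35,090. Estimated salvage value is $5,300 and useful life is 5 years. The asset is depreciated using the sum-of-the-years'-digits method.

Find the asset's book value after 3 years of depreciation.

$11,258

Depreciable base = $35,090 − $5,300 = $29,790.
Sum of the years' digits = 5+4+3+2+1 = 15.
Year 1: $29,790 × 5/15 = $9,930. Book value $25,160.
Year 2: $29,790 × 4/15 = $7,944. Book value $17,216.
Year 3: $29,790 × 3/15 = $5,958. Book value $11,258.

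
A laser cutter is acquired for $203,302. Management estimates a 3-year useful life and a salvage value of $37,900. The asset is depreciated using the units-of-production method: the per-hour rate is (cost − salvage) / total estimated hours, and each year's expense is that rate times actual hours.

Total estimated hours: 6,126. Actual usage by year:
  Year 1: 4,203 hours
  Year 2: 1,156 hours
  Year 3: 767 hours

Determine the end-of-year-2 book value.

$58,609

Depreciable base = $203,302 − $37,900 = $165,402.
Rate = $165,402 / 6,126 hours = $27 per hour.
Year 1: 4,203 × $27 = $113,481. Book value $89,821.
Year 2: 1,156 × $27 = $31,212. Book value $58,609.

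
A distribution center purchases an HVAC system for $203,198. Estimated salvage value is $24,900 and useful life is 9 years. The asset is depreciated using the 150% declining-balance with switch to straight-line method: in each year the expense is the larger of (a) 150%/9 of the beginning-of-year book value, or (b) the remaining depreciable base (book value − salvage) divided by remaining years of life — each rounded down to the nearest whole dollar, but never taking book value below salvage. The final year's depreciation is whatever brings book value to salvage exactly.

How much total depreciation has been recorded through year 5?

$121,536

Depreciable base = $203,198 − $24,900 = $178,298.
Year 1: DB = ⌊$203,198 × 150%/9⌋ = $33,866; SL = ⌊$178,298/9⌋ = $19,810 → take DB $33,866. Book value $169,332.
Year 2: DB = ⌊$169,332 × 150%/9⌋ = $28,222; SL = ⌊$144,432/8⌋ = $18,054 → take DB $28,222. Book value $141,110.
Year 3: DB = ⌊$141,110 × 150%/9⌋ = $23,518; SL = ⌊$116,210/7⌋ = $16,601 → take DB $23,518. Book value $117,592.
Year 4: DB = ⌊$117,592 × 150%/9⌋ = $19,598; SL = ⌊$92,692/6⌋ = $15,448 → take DB $19,598. Book value $97,994.
Year 5: DB = ⌊$97,994 × 150%/9⌋ = $16,332; SL = ⌊$73,094/5⌋ = $14,618 → take DB $16,332. Book value $81,662.
Accumulated through year 5 = $203,198 − $81,662 = $121,536.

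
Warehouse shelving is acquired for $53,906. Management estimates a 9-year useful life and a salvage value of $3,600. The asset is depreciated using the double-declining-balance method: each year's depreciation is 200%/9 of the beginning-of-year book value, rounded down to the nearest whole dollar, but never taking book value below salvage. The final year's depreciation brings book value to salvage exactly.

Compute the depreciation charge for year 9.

$3,621

Depreciable base = $53,906 − $3,600 = $50,306.
Year 1: ⌊$53,906 × 200%/9⌋ = $11,979. Book value $41,927.
Year 2: ⌊$41,927 × 200%/9⌋ = $9,317. Book value $32,610.
Year 3: ⌊$32,610 × 200%/9⌋ = $7,246. Book value $25,364.
Year 4: ⌊$25,364 × 200%/9⌋ = $5,636. Book value $19,728.
Year 5: ⌊$19,728 × 200%/9⌋ = $4,384. Book value $15,344.
Year 6: ⌊$15,344 × 200%/9⌋ = $3,409. Book value $11,935.
Year 7: ⌊$11,935 × 200%/9⌋ = $2,652. Book value $9,283.
Year 8: ⌊$9,283 × 200%/9⌋ = $2,062. Book value $7,221.
Year 9 (final): $7,221 − $3,600 = $3,621. Book value $3,600.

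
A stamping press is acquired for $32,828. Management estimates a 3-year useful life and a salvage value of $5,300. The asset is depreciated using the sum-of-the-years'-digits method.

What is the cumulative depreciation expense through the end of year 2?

Depreciable base = $32,828 − $5,300 = $27,528.
Sum of the years' digits = 3+2+1 = 6.
Year 1: $27,528 × 3/6 = $13,764. Book value $19,064.
Year 2: $27,528 × 2/6 = $9,176. Book value $9,888.
Accumulated through year 2 = $32,828 − $9,888 = $22,940.

$22,940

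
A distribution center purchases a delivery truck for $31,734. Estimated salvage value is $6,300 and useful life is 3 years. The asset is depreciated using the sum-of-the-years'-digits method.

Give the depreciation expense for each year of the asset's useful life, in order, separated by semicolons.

$12,717; $8,478; $4,239

Depreciable base = $31,734 − $6,300 = $25,434.
Sum of the years' digits = 3+2+1 = 6.
Year 1: $25,434 × 3/6 = $12,717. Book value $19,017.
Year 2: $25,434 × 2/6 = $8,478. Book value $10,539.
Year 3: $25,434 × 1/6 = $4,239. Book value $6,300.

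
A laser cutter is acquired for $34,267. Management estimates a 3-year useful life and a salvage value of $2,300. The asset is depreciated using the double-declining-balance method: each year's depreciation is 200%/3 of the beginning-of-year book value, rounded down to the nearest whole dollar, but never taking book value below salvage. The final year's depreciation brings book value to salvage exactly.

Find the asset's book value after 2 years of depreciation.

$3,808

Depreciable base = $34,267 − $2,300 = $31,967.
Year 1: ⌊$34,267 × 200%/3⌋ = $22,844. Book value $11,423.
Year 2: ⌊$11,423 × 200%/3⌋ = $7,615. Book value $3,808.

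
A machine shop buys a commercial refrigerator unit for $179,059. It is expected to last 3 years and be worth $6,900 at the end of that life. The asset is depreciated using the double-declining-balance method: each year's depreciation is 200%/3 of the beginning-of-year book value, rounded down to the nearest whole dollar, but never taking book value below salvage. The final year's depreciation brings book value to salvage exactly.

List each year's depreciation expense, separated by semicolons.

Depreciable base = $179,059 − $6,900 = $172,159.
Year 1: ⌊$179,059 × 200%/3⌋ = $119,372. Book value $59,687.
Year 2: ⌊$59,687 × 200%/3⌋ = $39,791. Book value $19,896.
Year 3 (final): $19,896 − $6,900 = $12,996. Book value $6,900.

$119,372; $39,791; $12,996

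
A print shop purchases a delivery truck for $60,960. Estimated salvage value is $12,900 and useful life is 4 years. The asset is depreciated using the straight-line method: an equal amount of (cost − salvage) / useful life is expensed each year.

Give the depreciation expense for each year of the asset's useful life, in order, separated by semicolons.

Depreciable base = $60,960 − $12,900 = $48,060.
Annual expense = $48,060 / 4 = $12,015.
End of year 1: book value $48,945.
End of year 2: book value $36,930.
End of year 3: book value $24,915.
End of year 4: book value $12,900.

$12,015; $12,015; $12,015; $12,015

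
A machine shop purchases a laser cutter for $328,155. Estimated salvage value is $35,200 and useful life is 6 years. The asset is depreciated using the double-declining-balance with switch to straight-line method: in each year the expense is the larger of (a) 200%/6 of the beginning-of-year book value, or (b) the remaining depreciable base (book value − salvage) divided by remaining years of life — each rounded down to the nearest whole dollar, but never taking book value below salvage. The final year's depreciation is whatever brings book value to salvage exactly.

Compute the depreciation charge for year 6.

$8,015

Depreciable base = $328,155 − $35,200 = $292,955.
Year 1: DB = ⌊$328,155 × 200%/6⌋ = $109,385; SL = ⌊$292,955/6⌋ = $48,825 → take DB $109,385. Book value $218,770.
Year 2: DB = ⌊$218,770 × 200%/6⌋ = $72,923; SL = ⌊$183,570/5⌋ = $36,714 → take DB $72,923. Book value $145,847.
Year 3: DB = ⌊$145,847 × 200%/6⌋ = $48,615; SL = ⌊$110,647/4⌋ = $27,661 → take DB $48,615. Book value $97,232.
Year 4: DB = ⌊$97,232 × 200%/6⌋ = $32,410; SL = ⌊$62,032/3⌋ = $20,677 → take DB $32,410. Book value $64,822.
Year 5: DB = ⌊$64,822 × 200%/6⌋ = $21,607; SL = ⌊$29,622/2⌋ = $14,811 → take DB $21,607. Book value $43,215.
Year 6 (final): $43,215 − $35,200 = $8,015. Book value $35,200.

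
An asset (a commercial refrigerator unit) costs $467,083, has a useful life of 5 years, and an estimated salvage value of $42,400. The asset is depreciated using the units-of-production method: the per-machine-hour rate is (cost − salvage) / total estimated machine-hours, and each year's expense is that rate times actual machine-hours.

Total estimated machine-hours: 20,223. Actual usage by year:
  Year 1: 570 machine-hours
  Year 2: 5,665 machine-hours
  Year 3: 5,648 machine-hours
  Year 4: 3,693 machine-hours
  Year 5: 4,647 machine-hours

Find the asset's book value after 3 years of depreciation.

$217,540

Depreciable base = $467,083 − $42,400 = $424,683.
Rate = $424,683 / 20,223 machine-hours = $21 per machine-hour.
Year 1: 570 × $21 = $11,970. Book value $455,113.
Year 2: 5,665 × $21 = $118,965. Book value $336,148.
Year 3: 5,648 × $21 = $118,608. Book value $217,540.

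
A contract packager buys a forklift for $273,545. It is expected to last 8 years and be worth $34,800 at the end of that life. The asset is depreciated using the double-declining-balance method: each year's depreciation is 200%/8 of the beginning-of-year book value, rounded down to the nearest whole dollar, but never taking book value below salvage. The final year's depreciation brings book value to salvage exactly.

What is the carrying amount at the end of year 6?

$48,687

Depreciable base = $273,545 − $34,800 = $238,745.
Year 1: ⌊$273,545 × 200%/8⌋ = $68,386. Book value $205,159.
Year 2: ⌊$205,159 × 200%/8⌋ = $51,289. Book value $153,870.
Year 3: ⌊$153,870 × 200%/8⌋ = $38,467. Book value $115,403.
Year 4: ⌊$115,403 × 200%/8⌋ = $28,850. Book value $86,553.
Year 5: ⌊$86,553 × 200%/8⌋ = $21,638. Book value $64,915.
Year 6: ⌊$64,915 × 200%/8⌋ = $16,228. Book value $48,687.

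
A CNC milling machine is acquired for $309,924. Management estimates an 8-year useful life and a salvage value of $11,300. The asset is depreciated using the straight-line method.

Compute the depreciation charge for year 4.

$37,328

Depreciable base = $309,924 − $11,300 = $298,624.
Annual expense = $298,624 / 8 = $37,328.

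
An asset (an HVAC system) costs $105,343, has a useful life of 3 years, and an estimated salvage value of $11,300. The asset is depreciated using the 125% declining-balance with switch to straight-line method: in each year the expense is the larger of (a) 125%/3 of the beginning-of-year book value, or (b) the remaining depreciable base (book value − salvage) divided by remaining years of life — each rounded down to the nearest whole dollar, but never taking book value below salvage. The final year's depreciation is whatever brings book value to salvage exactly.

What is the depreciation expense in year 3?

$24,547

Depreciable base = $105,343 − $11,300 = $94,043.
Year 1: DB = ⌊$105,343 × 125%/3⌋ = $43,892; SL = ⌊$94,043/3⌋ = $31,347 → take DB $43,892. Book value $61,451.
Year 2: DB = ⌊$61,451 × 125%/3⌋ = $25,604; SL = ⌊$50,151/2⌋ = $25,075 → take DB $25,604. Book value $35,847.
Year 3 (final): $35,847 − $11,300 = $24,547. Book value $11,300.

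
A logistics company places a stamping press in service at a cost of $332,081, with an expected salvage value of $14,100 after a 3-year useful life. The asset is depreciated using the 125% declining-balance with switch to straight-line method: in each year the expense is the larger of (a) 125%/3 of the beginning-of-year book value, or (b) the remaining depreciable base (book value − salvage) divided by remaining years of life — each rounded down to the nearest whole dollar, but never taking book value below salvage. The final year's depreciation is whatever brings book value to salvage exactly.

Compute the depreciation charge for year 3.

$89,807

Depreciable base = $332,081 − $14,100 = $317,981.
Year 1: DB = ⌊$332,081 × 125%/3⌋ = $138,367; SL = ⌊$317,981/3⌋ = $105,993 → take DB $138,367. Book value $193,714.
Year 2: DB = ⌊$193,714 × 125%/3⌋ = $80,714; SL = ⌊$179,614/2⌋ = $89,807 → take SL $89,807. Book value $103,907.
Year 3 (final): $103,907 − $14,100 = $89,807. Book value $14,100.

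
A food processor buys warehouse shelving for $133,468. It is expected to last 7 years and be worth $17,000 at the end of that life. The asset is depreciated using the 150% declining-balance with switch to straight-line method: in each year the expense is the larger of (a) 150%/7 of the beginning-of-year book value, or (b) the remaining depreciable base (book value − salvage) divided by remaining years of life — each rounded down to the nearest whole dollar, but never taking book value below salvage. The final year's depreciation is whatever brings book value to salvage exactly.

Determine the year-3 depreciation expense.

Depreciable base = $133,468 − $17,000 = $116,468.
Year 1: DB = ⌊$133,468 × 150%/7⌋ = $28,600; SL = ⌊$116,468/7⌋ = $16,638 → take DB $28,600. Book value $104,868.
Year 2: DB = ⌊$104,868 × 150%/7⌋ = $22,471; SL = ⌊$87,868/6⌋ = $14,644 → take DB $22,471. Book value $82,397.
Year 3: DB = ⌊$82,397 × 150%/7⌋ = $17,656; SL = ⌊$65,397/5⌋ = $13,079 → take DB $17,656. Book value $64,741.

$17,656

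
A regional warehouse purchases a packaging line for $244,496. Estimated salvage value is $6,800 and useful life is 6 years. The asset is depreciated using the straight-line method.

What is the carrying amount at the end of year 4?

$86,032

Depreciable base = $244,496 − $6,800 = $237,696.
Annual expense = $237,696 / 6 = $39,616.
End of year 1: book value $204,880.
End of year 2: book value $165,264.
End of year 3: book value $125,648.
End of year 4: book value $86,032.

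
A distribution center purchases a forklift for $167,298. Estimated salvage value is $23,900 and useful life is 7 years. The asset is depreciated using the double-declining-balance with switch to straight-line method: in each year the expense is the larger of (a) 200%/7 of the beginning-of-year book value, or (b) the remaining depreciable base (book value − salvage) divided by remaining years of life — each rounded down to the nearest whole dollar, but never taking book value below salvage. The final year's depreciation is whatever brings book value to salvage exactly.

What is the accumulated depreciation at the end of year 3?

$106,328

Depreciable base = $167,298 − $23,900 = $143,398.
Year 1: DB = ⌊$167,298 × 200%/7⌋ = $47,799; SL = ⌊$143,398/7⌋ = $20,485 → take DB $47,799. Book value $119,499.
Year 2: DB = ⌊$119,499 × 200%/7⌋ = $34,142; SL = ⌊$95,599/6⌋ = $15,933 → take DB $34,142. Book value $85,357.
Year 3: DB = ⌊$85,357 × 200%/7⌋ = $24,387; SL = ⌊$61,457/5⌋ = $12,291 → take DB $24,387. Book value $60,970.
Accumulated through year 3 = $167,298 − $60,970 = $106,328.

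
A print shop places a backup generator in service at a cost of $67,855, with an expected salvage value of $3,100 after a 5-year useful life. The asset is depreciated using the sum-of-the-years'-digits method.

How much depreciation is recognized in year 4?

$8,634

Depreciable base = $67,855 − $3,100 = $64,755.
Sum of the years' digits = 5+4+3+2+1 = 15.
Year 1: $64,755 × 5/15 = $21,585. Book value $46,270.
Year 2: $64,755 × 4/15 = $17,268. Book value $29,002.
Year 3: $64,755 × 3/15 = $12,951. Book value $16,051.
Year 4: $64,755 × 2/15 = $8,634. Book value $7,417.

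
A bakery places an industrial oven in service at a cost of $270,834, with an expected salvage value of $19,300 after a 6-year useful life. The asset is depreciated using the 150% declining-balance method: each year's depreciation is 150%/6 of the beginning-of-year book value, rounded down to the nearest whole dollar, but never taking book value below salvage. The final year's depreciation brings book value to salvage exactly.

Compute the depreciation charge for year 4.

Depreciable base = $270,834 − $19,300 = $251,534.
Year 1: ⌊$270,834 × 150%/6⌋ = $67,708. Book value $203,126.
Year 2: ⌊$203,126 × 150%/6⌋ = $50,781. Book value $152,345.
Year 3: ⌊$152,345 × 150%/6⌋ = $38,086. Book value $114,259.
Year 4: ⌊$114,259 × 150%/6⌋ = $28,564. Book value $85,695.

$28,564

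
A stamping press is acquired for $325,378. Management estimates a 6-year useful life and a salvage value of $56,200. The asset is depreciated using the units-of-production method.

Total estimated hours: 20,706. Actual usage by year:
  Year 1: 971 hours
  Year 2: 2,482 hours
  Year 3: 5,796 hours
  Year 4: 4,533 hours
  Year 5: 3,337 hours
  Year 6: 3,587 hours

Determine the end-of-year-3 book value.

Depreciable base = $325,378 − $56,200 = $269,178.
Rate = $269,178 / 20,706 hours = $13 per hour.
Year 1: 971 × $13 = $12,623. Book value $312,755.
Year 2: 2,482 × $13 = $32,266. Book value $280,489.
Year 3: 5,796 × $13 = $75,348. Book value $205,141.

$205,141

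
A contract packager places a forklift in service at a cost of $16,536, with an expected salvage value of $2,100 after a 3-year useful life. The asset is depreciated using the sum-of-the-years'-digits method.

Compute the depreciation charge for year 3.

$2,406

Depreciable base = $16,536 − $2,100 = $14,436.
Sum of the years' digits = 3+2+1 = 6.
Year 1: $14,436 × 3/6 = $7,218. Book value $9,318.
Year 2: $14,436 × 2/6 = $4,812. Book value $4,506.
Year 3: $14,436 × 1/6 = $2,406. Book value $2,100.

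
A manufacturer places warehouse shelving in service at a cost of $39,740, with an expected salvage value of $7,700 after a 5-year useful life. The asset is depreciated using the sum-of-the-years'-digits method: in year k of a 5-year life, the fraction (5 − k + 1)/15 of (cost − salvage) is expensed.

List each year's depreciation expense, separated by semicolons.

$10,680; $8,544; $6,408; $4,272; $2,136

Depreciable base = $39,740 − $7,700 = $32,040.
Sum of the years' digits = 5+4+3+2+1 = 15.
Year 1: $32,040 × 5/15 = $10,680. Book value $29,060.
Year 2: $32,040 × 4/15 = $8,544. Book value $20,516.
Year 3: $32,040 × 3/15 = $6,408. Book value $14,108.
Year 4: $32,040 × 2/15 = $4,272. Book value $9,836.
Year 5: $32,040 × 1/15 = $2,136. Book value $7,700.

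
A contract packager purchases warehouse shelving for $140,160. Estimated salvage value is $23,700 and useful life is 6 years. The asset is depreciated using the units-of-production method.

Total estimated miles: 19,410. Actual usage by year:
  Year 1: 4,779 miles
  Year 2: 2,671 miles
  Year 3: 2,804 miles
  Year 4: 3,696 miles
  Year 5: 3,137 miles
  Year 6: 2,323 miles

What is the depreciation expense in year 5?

Depreciable base = $140,160 − $23,700 = $116,460.
Rate = $116,460 / 19,410 miles = $6 per mile.
Year 1: 4,779 × $6 = $28,674. Book value $111,486.
Year 2: 2,671 × $6 = $16,026. Book value $95,460.
Year 3: 2,804 × $6 = $16,824. Book value $78,636.
Year 4: 3,696 × $6 = $22,176. Book value $56,460.
Year 5: 3,137 × $6 = $18,822. Book value $37,638.

$18,822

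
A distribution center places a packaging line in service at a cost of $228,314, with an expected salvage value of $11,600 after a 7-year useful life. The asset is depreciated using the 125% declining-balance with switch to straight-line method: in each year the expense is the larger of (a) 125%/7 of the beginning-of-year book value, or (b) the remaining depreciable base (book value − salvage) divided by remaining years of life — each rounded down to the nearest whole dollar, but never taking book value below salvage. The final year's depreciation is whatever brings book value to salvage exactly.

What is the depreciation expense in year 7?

Depreciable base = $228,314 − $11,600 = $216,714.
Year 1: DB = ⌊$228,314 × 125%/7⌋ = $40,770; SL = ⌊$216,714/7⌋ = $30,959 → take DB $40,770. Book value $187,544.
Year 2: DB = ⌊$187,544 × 125%/7⌋ = $33,490; SL = ⌊$175,944/6⌋ = $29,324 → take DB $33,490. Book value $154,054.
Year 3: DB = ⌊$154,054 × 125%/7⌋ = $27,509; SL = ⌊$142,454/5⌋ = $28,490 → take SL $28,490. Book value $125,564.
Year 4: DB = ⌊$125,564 × 125%/7⌋ = $22,422; SL = ⌊$113,964/4⌋ = $28,491 → take SL $28,491. Book value $97,073.
Year 5: DB = ⌊$97,073 × 125%/7⌋ = $17,334; SL = ⌊$85,473/3⌋ = $28,491 → take SL $28,491. Book value $68,582.
Year 6: DB = ⌊$68,582 × 125%/7⌋ = $12,246; SL = ⌊$56,982/2⌋ = $28,491 → take SL $28,491. Book value $40,091.
Year 7 (final): $40,091 − $11,600 = $28,491. Book value $11,600.

$28,491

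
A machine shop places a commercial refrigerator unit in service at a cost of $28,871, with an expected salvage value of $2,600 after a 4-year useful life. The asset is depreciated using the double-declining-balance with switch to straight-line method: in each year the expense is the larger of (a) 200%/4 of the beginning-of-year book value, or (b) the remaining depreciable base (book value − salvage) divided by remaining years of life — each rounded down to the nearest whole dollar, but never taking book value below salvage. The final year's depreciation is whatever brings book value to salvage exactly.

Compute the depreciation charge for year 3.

Depreciable base = $28,871 − $2,600 = $26,271.
Year 1: DB = ⌊$28,871 × 200%/4⌋ = $14,435; SL = ⌊$26,271/4⌋ = $6,567 → take DB $14,435. Book value $14,436.
Year 2: DB = ⌊$14,436 × 200%/4⌋ = $7,218; SL = ⌊$11,836/3⌋ = $3,945 → take DB $7,218. Book value $7,218.
Year 3: DB = ⌊$7,218 × 200%/4⌋ = $3,609; SL = ⌊$4,618/2⌋ = $2,309 → take DB $3,609. Book value $3,609.

$3,609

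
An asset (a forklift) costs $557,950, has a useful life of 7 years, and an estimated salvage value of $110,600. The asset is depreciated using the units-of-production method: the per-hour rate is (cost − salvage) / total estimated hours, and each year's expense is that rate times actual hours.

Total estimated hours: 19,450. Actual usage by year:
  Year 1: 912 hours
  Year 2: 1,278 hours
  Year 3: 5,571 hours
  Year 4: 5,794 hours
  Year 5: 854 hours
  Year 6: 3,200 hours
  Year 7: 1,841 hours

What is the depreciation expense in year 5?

Depreciable base = $557,950 − $110,600 = $447,350.
Rate = $447,350 / 19,450 hours = $23 per hour.
Year 1: 912 × $23 = $20,976. Book value $536,974.
Year 2: 1,278 × $23 = $29,394. Book value $507,580.
Year 3: 5,571 × $23 = $128,133. Book value $379,447.
Year 4: 5,794 × $23 = $133,262. Book value $246,185.
Year 5: 854 × $23 = $19,642. Book value $226,543.

$19,642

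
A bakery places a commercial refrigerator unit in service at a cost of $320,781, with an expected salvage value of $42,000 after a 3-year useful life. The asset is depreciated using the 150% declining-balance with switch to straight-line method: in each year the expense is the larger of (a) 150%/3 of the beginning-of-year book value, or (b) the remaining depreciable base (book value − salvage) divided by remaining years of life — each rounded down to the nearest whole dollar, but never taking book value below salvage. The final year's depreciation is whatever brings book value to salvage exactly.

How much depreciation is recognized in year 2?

Depreciable base = $320,781 − $42,000 = $278,781.
Year 1: DB = ⌊$320,781 × 150%/3⌋ = $160,390; SL = ⌊$278,781/3⌋ = $92,927 → take DB $160,390. Book value $160,391.
Year 2: DB = ⌊$160,391 × 150%/3⌋ = $80,195; SL = ⌊$118,391/2⌋ = $59,195 → take DB $80,195. Book value $80,196.

$80,195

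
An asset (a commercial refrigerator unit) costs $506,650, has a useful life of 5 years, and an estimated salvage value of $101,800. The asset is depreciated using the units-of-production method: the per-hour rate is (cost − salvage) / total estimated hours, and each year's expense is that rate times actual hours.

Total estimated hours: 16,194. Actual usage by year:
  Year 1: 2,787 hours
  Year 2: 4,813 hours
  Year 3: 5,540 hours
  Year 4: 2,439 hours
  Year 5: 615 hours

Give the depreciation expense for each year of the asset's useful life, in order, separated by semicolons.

Depreciable base = $506,650 − $101,800 = $404,850.
Rate = $404,850 / 16,194 hours = $25 per hour.
Year 1: 2,787 × $25 = $69,675. Book value $436,975.
Year 2: 4,813 × $25 = $120,325. Book value $316,650.
Year 3: 5,540 × $25 = $138,500. Book value $178,150.
Year 4: 2,439 × $25 = $60,975. Book value $117,175.
Year 5: 615 × $25 = $15,375. Book value $101,800.

$69,675; $120,325; $138,500; $60,975; $15,375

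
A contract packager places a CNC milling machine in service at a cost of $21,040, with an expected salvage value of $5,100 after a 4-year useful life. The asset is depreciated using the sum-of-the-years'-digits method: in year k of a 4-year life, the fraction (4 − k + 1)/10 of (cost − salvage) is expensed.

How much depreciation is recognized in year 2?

$4,782

Depreciable base = $21,040 − $5,100 = $15,940.
Sum of the years' digits = 4+3+2+1 = 10.
Year 1: $15,940 × 4/10 = $6,376. Book value $14,664.
Year 2: $15,940 × 3/10 = $4,782. Book value $9,882.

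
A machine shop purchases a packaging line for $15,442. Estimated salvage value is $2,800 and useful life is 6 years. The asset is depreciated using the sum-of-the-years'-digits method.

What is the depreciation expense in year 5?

$1,204

Depreciable base = $15,442 − $2,800 = $12,642.
Sum of the years' digits = 6+5+4+3+2+1 = 21.
Year 1: $12,642 × 6/21 = $3,612. Book value $11,830.
Year 2: $12,642 × 5/21 = $3,010. Book value $8,820.
Year 3: $12,642 × 4/21 = $2,408. Book value $6,412.
Year 4: $12,642 × 3/21 = $1,806. Book value $4,606.
Year 5: $12,642 × 2/21 = $1,204. Book value $3,402.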